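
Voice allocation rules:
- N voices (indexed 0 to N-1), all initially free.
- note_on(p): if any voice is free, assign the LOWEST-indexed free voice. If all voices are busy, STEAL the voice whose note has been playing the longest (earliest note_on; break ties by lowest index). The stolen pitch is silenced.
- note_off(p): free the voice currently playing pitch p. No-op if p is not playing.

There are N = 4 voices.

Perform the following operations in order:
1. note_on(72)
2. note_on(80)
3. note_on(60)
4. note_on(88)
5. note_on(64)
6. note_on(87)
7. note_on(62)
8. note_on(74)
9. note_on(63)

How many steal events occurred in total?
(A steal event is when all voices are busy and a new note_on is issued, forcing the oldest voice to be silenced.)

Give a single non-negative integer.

Op 1: note_on(72): voice 0 is free -> assigned | voices=[72 - - -]
Op 2: note_on(80): voice 1 is free -> assigned | voices=[72 80 - -]
Op 3: note_on(60): voice 2 is free -> assigned | voices=[72 80 60 -]
Op 4: note_on(88): voice 3 is free -> assigned | voices=[72 80 60 88]
Op 5: note_on(64): all voices busy, STEAL voice 0 (pitch 72, oldest) -> assign | voices=[64 80 60 88]
Op 6: note_on(87): all voices busy, STEAL voice 1 (pitch 80, oldest) -> assign | voices=[64 87 60 88]
Op 7: note_on(62): all voices busy, STEAL voice 2 (pitch 60, oldest) -> assign | voices=[64 87 62 88]
Op 8: note_on(74): all voices busy, STEAL voice 3 (pitch 88, oldest) -> assign | voices=[64 87 62 74]
Op 9: note_on(63): all voices busy, STEAL voice 0 (pitch 64, oldest) -> assign | voices=[63 87 62 74]

Answer: 5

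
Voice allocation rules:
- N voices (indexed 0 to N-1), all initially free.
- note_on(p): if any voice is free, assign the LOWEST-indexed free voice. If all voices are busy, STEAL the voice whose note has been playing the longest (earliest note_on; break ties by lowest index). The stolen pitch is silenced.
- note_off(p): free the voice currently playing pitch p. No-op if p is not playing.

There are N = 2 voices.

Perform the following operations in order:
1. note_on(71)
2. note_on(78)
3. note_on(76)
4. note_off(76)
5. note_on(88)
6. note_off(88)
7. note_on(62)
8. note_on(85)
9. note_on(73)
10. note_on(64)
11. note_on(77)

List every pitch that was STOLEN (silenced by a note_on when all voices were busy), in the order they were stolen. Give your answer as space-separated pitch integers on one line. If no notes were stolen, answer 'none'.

Answer: 71 78 62 85 73

Derivation:
Op 1: note_on(71): voice 0 is free -> assigned | voices=[71 -]
Op 2: note_on(78): voice 1 is free -> assigned | voices=[71 78]
Op 3: note_on(76): all voices busy, STEAL voice 0 (pitch 71, oldest) -> assign | voices=[76 78]
Op 4: note_off(76): free voice 0 | voices=[- 78]
Op 5: note_on(88): voice 0 is free -> assigned | voices=[88 78]
Op 6: note_off(88): free voice 0 | voices=[- 78]
Op 7: note_on(62): voice 0 is free -> assigned | voices=[62 78]
Op 8: note_on(85): all voices busy, STEAL voice 1 (pitch 78, oldest) -> assign | voices=[62 85]
Op 9: note_on(73): all voices busy, STEAL voice 0 (pitch 62, oldest) -> assign | voices=[73 85]
Op 10: note_on(64): all voices busy, STEAL voice 1 (pitch 85, oldest) -> assign | voices=[73 64]
Op 11: note_on(77): all voices busy, STEAL voice 0 (pitch 73, oldest) -> assign | voices=[77 64]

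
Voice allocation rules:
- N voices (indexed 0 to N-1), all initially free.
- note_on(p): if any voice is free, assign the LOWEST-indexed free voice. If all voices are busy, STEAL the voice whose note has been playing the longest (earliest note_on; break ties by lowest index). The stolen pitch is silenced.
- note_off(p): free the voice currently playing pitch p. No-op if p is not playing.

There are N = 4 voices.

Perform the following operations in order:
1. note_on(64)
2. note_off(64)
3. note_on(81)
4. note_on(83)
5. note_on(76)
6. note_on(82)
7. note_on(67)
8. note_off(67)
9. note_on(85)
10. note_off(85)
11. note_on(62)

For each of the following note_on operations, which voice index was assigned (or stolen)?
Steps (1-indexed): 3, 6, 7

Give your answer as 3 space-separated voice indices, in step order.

Op 1: note_on(64): voice 0 is free -> assigned | voices=[64 - - -]
Op 2: note_off(64): free voice 0 | voices=[- - - -]
Op 3: note_on(81): voice 0 is free -> assigned | voices=[81 - - -]
Op 4: note_on(83): voice 1 is free -> assigned | voices=[81 83 - -]
Op 5: note_on(76): voice 2 is free -> assigned | voices=[81 83 76 -]
Op 6: note_on(82): voice 3 is free -> assigned | voices=[81 83 76 82]
Op 7: note_on(67): all voices busy, STEAL voice 0 (pitch 81, oldest) -> assign | voices=[67 83 76 82]
Op 8: note_off(67): free voice 0 | voices=[- 83 76 82]
Op 9: note_on(85): voice 0 is free -> assigned | voices=[85 83 76 82]
Op 10: note_off(85): free voice 0 | voices=[- 83 76 82]
Op 11: note_on(62): voice 0 is free -> assigned | voices=[62 83 76 82]

Answer: 0 3 0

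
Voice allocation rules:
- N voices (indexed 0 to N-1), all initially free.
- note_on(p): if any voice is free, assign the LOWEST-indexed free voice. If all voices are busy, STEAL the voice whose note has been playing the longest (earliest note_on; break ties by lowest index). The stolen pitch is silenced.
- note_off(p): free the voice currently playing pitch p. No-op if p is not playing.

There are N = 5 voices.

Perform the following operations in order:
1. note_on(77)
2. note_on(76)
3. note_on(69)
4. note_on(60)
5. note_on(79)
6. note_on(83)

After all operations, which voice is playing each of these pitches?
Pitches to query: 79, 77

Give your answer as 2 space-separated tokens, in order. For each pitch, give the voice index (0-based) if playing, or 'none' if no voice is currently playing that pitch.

Answer: 4 none

Derivation:
Op 1: note_on(77): voice 0 is free -> assigned | voices=[77 - - - -]
Op 2: note_on(76): voice 1 is free -> assigned | voices=[77 76 - - -]
Op 3: note_on(69): voice 2 is free -> assigned | voices=[77 76 69 - -]
Op 4: note_on(60): voice 3 is free -> assigned | voices=[77 76 69 60 -]
Op 5: note_on(79): voice 4 is free -> assigned | voices=[77 76 69 60 79]
Op 6: note_on(83): all voices busy, STEAL voice 0 (pitch 77, oldest) -> assign | voices=[83 76 69 60 79]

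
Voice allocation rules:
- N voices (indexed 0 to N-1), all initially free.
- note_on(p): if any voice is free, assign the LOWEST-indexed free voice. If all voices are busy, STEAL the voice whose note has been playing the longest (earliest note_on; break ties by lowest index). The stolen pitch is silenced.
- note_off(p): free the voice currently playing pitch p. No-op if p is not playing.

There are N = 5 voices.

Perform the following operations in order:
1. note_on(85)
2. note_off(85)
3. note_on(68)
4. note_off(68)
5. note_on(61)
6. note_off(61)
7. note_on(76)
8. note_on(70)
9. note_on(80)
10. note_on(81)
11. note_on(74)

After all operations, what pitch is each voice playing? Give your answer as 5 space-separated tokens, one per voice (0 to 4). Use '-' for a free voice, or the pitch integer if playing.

Op 1: note_on(85): voice 0 is free -> assigned | voices=[85 - - - -]
Op 2: note_off(85): free voice 0 | voices=[- - - - -]
Op 3: note_on(68): voice 0 is free -> assigned | voices=[68 - - - -]
Op 4: note_off(68): free voice 0 | voices=[- - - - -]
Op 5: note_on(61): voice 0 is free -> assigned | voices=[61 - - - -]
Op 6: note_off(61): free voice 0 | voices=[- - - - -]
Op 7: note_on(76): voice 0 is free -> assigned | voices=[76 - - - -]
Op 8: note_on(70): voice 1 is free -> assigned | voices=[76 70 - - -]
Op 9: note_on(80): voice 2 is free -> assigned | voices=[76 70 80 - -]
Op 10: note_on(81): voice 3 is free -> assigned | voices=[76 70 80 81 -]
Op 11: note_on(74): voice 4 is free -> assigned | voices=[76 70 80 81 74]

Answer: 76 70 80 81 74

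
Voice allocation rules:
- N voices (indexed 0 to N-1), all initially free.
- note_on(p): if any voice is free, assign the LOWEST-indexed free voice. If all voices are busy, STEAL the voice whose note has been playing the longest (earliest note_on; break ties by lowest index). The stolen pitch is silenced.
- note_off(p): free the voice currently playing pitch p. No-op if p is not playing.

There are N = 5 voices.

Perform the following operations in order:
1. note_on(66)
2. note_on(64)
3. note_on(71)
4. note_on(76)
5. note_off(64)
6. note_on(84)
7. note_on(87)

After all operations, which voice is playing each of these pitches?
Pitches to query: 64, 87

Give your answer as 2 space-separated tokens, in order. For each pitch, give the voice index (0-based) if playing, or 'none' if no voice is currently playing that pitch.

Op 1: note_on(66): voice 0 is free -> assigned | voices=[66 - - - -]
Op 2: note_on(64): voice 1 is free -> assigned | voices=[66 64 - - -]
Op 3: note_on(71): voice 2 is free -> assigned | voices=[66 64 71 - -]
Op 4: note_on(76): voice 3 is free -> assigned | voices=[66 64 71 76 -]
Op 5: note_off(64): free voice 1 | voices=[66 - 71 76 -]
Op 6: note_on(84): voice 1 is free -> assigned | voices=[66 84 71 76 -]
Op 7: note_on(87): voice 4 is free -> assigned | voices=[66 84 71 76 87]

Answer: none 4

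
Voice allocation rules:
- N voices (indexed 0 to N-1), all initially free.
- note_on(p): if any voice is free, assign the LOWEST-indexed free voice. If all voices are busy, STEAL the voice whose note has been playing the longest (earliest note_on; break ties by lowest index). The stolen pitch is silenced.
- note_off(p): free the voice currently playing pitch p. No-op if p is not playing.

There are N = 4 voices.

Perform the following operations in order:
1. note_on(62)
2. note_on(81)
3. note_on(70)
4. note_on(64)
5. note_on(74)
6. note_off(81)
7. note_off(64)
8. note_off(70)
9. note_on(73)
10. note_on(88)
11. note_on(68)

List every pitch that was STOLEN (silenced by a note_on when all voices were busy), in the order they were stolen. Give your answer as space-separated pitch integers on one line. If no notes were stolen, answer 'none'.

Op 1: note_on(62): voice 0 is free -> assigned | voices=[62 - - -]
Op 2: note_on(81): voice 1 is free -> assigned | voices=[62 81 - -]
Op 3: note_on(70): voice 2 is free -> assigned | voices=[62 81 70 -]
Op 4: note_on(64): voice 3 is free -> assigned | voices=[62 81 70 64]
Op 5: note_on(74): all voices busy, STEAL voice 0 (pitch 62, oldest) -> assign | voices=[74 81 70 64]
Op 6: note_off(81): free voice 1 | voices=[74 - 70 64]
Op 7: note_off(64): free voice 3 | voices=[74 - 70 -]
Op 8: note_off(70): free voice 2 | voices=[74 - - -]
Op 9: note_on(73): voice 1 is free -> assigned | voices=[74 73 - -]
Op 10: note_on(88): voice 2 is free -> assigned | voices=[74 73 88 -]
Op 11: note_on(68): voice 3 is free -> assigned | voices=[74 73 88 68]

Answer: 62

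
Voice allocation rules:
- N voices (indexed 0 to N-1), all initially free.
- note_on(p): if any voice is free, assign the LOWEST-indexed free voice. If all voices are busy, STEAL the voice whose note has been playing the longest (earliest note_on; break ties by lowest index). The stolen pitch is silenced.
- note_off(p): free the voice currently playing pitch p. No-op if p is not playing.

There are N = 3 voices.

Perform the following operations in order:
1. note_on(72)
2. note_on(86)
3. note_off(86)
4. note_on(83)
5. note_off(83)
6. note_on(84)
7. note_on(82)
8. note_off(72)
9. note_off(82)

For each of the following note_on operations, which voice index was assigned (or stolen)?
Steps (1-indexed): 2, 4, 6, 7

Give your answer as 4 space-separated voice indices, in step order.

Answer: 1 1 1 2

Derivation:
Op 1: note_on(72): voice 0 is free -> assigned | voices=[72 - -]
Op 2: note_on(86): voice 1 is free -> assigned | voices=[72 86 -]
Op 3: note_off(86): free voice 1 | voices=[72 - -]
Op 4: note_on(83): voice 1 is free -> assigned | voices=[72 83 -]
Op 5: note_off(83): free voice 1 | voices=[72 - -]
Op 6: note_on(84): voice 1 is free -> assigned | voices=[72 84 -]
Op 7: note_on(82): voice 2 is free -> assigned | voices=[72 84 82]
Op 8: note_off(72): free voice 0 | voices=[- 84 82]
Op 9: note_off(82): free voice 2 | voices=[- 84 -]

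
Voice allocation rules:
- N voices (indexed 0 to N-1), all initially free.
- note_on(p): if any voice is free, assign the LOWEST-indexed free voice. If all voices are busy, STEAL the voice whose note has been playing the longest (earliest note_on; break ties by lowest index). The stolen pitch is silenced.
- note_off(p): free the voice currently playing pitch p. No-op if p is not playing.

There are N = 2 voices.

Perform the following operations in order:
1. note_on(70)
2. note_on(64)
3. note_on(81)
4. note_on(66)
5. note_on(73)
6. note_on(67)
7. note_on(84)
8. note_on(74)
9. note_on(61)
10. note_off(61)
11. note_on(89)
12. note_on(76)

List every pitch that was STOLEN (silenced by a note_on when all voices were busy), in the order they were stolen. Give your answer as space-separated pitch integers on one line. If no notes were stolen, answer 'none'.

Op 1: note_on(70): voice 0 is free -> assigned | voices=[70 -]
Op 2: note_on(64): voice 1 is free -> assigned | voices=[70 64]
Op 3: note_on(81): all voices busy, STEAL voice 0 (pitch 70, oldest) -> assign | voices=[81 64]
Op 4: note_on(66): all voices busy, STEAL voice 1 (pitch 64, oldest) -> assign | voices=[81 66]
Op 5: note_on(73): all voices busy, STEAL voice 0 (pitch 81, oldest) -> assign | voices=[73 66]
Op 6: note_on(67): all voices busy, STEAL voice 1 (pitch 66, oldest) -> assign | voices=[73 67]
Op 7: note_on(84): all voices busy, STEAL voice 0 (pitch 73, oldest) -> assign | voices=[84 67]
Op 8: note_on(74): all voices busy, STEAL voice 1 (pitch 67, oldest) -> assign | voices=[84 74]
Op 9: note_on(61): all voices busy, STEAL voice 0 (pitch 84, oldest) -> assign | voices=[61 74]
Op 10: note_off(61): free voice 0 | voices=[- 74]
Op 11: note_on(89): voice 0 is free -> assigned | voices=[89 74]
Op 12: note_on(76): all voices busy, STEAL voice 1 (pitch 74, oldest) -> assign | voices=[89 76]

Answer: 70 64 81 66 73 67 84 74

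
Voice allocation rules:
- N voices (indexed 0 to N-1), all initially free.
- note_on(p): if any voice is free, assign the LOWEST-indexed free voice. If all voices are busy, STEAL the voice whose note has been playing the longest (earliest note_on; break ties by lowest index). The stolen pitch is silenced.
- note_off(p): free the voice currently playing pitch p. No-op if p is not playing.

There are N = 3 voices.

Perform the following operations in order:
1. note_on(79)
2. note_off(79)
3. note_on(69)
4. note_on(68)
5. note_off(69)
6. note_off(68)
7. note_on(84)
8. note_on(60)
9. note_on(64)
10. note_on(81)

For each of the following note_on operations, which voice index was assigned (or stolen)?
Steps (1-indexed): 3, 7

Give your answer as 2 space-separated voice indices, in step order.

Op 1: note_on(79): voice 0 is free -> assigned | voices=[79 - -]
Op 2: note_off(79): free voice 0 | voices=[- - -]
Op 3: note_on(69): voice 0 is free -> assigned | voices=[69 - -]
Op 4: note_on(68): voice 1 is free -> assigned | voices=[69 68 -]
Op 5: note_off(69): free voice 0 | voices=[- 68 -]
Op 6: note_off(68): free voice 1 | voices=[- - -]
Op 7: note_on(84): voice 0 is free -> assigned | voices=[84 - -]
Op 8: note_on(60): voice 1 is free -> assigned | voices=[84 60 -]
Op 9: note_on(64): voice 2 is free -> assigned | voices=[84 60 64]
Op 10: note_on(81): all voices busy, STEAL voice 0 (pitch 84, oldest) -> assign | voices=[81 60 64]

Answer: 0 0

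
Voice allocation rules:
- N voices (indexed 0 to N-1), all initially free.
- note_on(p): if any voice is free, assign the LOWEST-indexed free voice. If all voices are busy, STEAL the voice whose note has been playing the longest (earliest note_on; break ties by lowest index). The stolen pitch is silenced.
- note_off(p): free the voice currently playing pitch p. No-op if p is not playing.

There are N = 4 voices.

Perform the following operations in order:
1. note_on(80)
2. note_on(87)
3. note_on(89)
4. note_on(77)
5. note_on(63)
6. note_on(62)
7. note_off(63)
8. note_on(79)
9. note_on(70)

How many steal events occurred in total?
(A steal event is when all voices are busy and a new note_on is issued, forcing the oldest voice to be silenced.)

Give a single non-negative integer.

Answer: 3

Derivation:
Op 1: note_on(80): voice 0 is free -> assigned | voices=[80 - - -]
Op 2: note_on(87): voice 1 is free -> assigned | voices=[80 87 - -]
Op 3: note_on(89): voice 2 is free -> assigned | voices=[80 87 89 -]
Op 4: note_on(77): voice 3 is free -> assigned | voices=[80 87 89 77]
Op 5: note_on(63): all voices busy, STEAL voice 0 (pitch 80, oldest) -> assign | voices=[63 87 89 77]
Op 6: note_on(62): all voices busy, STEAL voice 1 (pitch 87, oldest) -> assign | voices=[63 62 89 77]
Op 7: note_off(63): free voice 0 | voices=[- 62 89 77]
Op 8: note_on(79): voice 0 is free -> assigned | voices=[79 62 89 77]
Op 9: note_on(70): all voices busy, STEAL voice 2 (pitch 89, oldest) -> assign | voices=[79 62 70 77]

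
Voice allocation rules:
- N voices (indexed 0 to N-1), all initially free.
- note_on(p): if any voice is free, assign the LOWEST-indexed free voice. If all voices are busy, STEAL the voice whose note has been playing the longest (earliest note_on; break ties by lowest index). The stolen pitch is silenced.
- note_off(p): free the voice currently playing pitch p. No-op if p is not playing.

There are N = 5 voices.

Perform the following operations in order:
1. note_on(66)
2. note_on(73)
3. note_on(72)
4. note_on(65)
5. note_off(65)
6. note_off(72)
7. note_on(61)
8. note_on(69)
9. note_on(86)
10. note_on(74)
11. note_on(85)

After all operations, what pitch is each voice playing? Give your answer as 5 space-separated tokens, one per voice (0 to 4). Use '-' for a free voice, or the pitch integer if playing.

Answer: 74 85 61 69 86

Derivation:
Op 1: note_on(66): voice 0 is free -> assigned | voices=[66 - - - -]
Op 2: note_on(73): voice 1 is free -> assigned | voices=[66 73 - - -]
Op 3: note_on(72): voice 2 is free -> assigned | voices=[66 73 72 - -]
Op 4: note_on(65): voice 3 is free -> assigned | voices=[66 73 72 65 -]
Op 5: note_off(65): free voice 3 | voices=[66 73 72 - -]
Op 6: note_off(72): free voice 2 | voices=[66 73 - - -]
Op 7: note_on(61): voice 2 is free -> assigned | voices=[66 73 61 - -]
Op 8: note_on(69): voice 3 is free -> assigned | voices=[66 73 61 69 -]
Op 9: note_on(86): voice 4 is free -> assigned | voices=[66 73 61 69 86]
Op 10: note_on(74): all voices busy, STEAL voice 0 (pitch 66, oldest) -> assign | voices=[74 73 61 69 86]
Op 11: note_on(85): all voices busy, STEAL voice 1 (pitch 73, oldest) -> assign | voices=[74 85 61 69 86]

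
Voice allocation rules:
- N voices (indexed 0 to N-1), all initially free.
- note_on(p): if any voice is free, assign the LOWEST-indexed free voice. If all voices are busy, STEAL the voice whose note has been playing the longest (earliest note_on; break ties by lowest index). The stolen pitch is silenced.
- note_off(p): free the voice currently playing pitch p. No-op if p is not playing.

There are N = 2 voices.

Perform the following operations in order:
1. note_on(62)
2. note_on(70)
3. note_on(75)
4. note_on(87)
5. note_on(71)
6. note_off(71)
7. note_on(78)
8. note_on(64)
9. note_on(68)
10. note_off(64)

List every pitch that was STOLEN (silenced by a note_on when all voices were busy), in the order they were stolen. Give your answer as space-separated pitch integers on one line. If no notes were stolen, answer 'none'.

Answer: 62 70 75 87 78

Derivation:
Op 1: note_on(62): voice 0 is free -> assigned | voices=[62 -]
Op 2: note_on(70): voice 1 is free -> assigned | voices=[62 70]
Op 3: note_on(75): all voices busy, STEAL voice 0 (pitch 62, oldest) -> assign | voices=[75 70]
Op 4: note_on(87): all voices busy, STEAL voice 1 (pitch 70, oldest) -> assign | voices=[75 87]
Op 5: note_on(71): all voices busy, STEAL voice 0 (pitch 75, oldest) -> assign | voices=[71 87]
Op 6: note_off(71): free voice 0 | voices=[- 87]
Op 7: note_on(78): voice 0 is free -> assigned | voices=[78 87]
Op 8: note_on(64): all voices busy, STEAL voice 1 (pitch 87, oldest) -> assign | voices=[78 64]
Op 9: note_on(68): all voices busy, STEAL voice 0 (pitch 78, oldest) -> assign | voices=[68 64]
Op 10: note_off(64): free voice 1 | voices=[68 -]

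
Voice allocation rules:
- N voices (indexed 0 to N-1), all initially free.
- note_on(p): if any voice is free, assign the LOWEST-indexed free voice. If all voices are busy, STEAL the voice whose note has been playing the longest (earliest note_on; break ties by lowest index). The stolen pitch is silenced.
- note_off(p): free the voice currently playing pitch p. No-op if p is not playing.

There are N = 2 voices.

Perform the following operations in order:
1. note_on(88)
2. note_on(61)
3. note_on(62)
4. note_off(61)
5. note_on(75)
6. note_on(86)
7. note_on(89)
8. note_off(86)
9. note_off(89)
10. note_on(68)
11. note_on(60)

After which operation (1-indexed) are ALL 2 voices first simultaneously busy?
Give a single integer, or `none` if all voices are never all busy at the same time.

Answer: 2

Derivation:
Op 1: note_on(88): voice 0 is free -> assigned | voices=[88 -]
Op 2: note_on(61): voice 1 is free -> assigned | voices=[88 61]
Op 3: note_on(62): all voices busy, STEAL voice 0 (pitch 88, oldest) -> assign | voices=[62 61]
Op 4: note_off(61): free voice 1 | voices=[62 -]
Op 5: note_on(75): voice 1 is free -> assigned | voices=[62 75]
Op 6: note_on(86): all voices busy, STEAL voice 0 (pitch 62, oldest) -> assign | voices=[86 75]
Op 7: note_on(89): all voices busy, STEAL voice 1 (pitch 75, oldest) -> assign | voices=[86 89]
Op 8: note_off(86): free voice 0 | voices=[- 89]
Op 9: note_off(89): free voice 1 | voices=[- -]
Op 10: note_on(68): voice 0 is free -> assigned | voices=[68 -]
Op 11: note_on(60): voice 1 is free -> assigned | voices=[68 60]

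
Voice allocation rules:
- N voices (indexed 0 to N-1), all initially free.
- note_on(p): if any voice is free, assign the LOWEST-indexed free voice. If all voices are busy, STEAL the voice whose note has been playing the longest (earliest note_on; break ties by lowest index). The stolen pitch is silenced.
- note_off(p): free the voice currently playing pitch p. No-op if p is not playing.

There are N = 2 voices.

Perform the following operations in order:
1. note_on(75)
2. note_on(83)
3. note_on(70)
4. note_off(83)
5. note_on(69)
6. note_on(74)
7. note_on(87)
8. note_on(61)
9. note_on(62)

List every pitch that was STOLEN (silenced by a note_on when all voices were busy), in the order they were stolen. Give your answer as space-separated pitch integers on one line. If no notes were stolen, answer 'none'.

Op 1: note_on(75): voice 0 is free -> assigned | voices=[75 -]
Op 2: note_on(83): voice 1 is free -> assigned | voices=[75 83]
Op 3: note_on(70): all voices busy, STEAL voice 0 (pitch 75, oldest) -> assign | voices=[70 83]
Op 4: note_off(83): free voice 1 | voices=[70 -]
Op 5: note_on(69): voice 1 is free -> assigned | voices=[70 69]
Op 6: note_on(74): all voices busy, STEAL voice 0 (pitch 70, oldest) -> assign | voices=[74 69]
Op 7: note_on(87): all voices busy, STEAL voice 1 (pitch 69, oldest) -> assign | voices=[74 87]
Op 8: note_on(61): all voices busy, STEAL voice 0 (pitch 74, oldest) -> assign | voices=[61 87]
Op 9: note_on(62): all voices busy, STEAL voice 1 (pitch 87, oldest) -> assign | voices=[61 62]

Answer: 75 70 69 74 87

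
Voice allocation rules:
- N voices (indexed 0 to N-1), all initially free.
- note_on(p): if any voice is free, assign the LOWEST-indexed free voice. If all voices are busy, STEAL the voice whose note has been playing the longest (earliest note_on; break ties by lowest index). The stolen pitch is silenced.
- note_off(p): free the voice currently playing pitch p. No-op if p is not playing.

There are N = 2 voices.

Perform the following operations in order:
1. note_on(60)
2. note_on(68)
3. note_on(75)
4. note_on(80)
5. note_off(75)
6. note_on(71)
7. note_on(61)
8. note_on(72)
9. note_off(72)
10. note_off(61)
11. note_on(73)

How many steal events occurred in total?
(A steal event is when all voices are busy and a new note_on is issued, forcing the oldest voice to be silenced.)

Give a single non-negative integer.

Answer: 4

Derivation:
Op 1: note_on(60): voice 0 is free -> assigned | voices=[60 -]
Op 2: note_on(68): voice 1 is free -> assigned | voices=[60 68]
Op 3: note_on(75): all voices busy, STEAL voice 0 (pitch 60, oldest) -> assign | voices=[75 68]
Op 4: note_on(80): all voices busy, STEAL voice 1 (pitch 68, oldest) -> assign | voices=[75 80]
Op 5: note_off(75): free voice 0 | voices=[- 80]
Op 6: note_on(71): voice 0 is free -> assigned | voices=[71 80]
Op 7: note_on(61): all voices busy, STEAL voice 1 (pitch 80, oldest) -> assign | voices=[71 61]
Op 8: note_on(72): all voices busy, STEAL voice 0 (pitch 71, oldest) -> assign | voices=[72 61]
Op 9: note_off(72): free voice 0 | voices=[- 61]
Op 10: note_off(61): free voice 1 | voices=[- -]
Op 11: note_on(73): voice 0 is free -> assigned | voices=[73 -]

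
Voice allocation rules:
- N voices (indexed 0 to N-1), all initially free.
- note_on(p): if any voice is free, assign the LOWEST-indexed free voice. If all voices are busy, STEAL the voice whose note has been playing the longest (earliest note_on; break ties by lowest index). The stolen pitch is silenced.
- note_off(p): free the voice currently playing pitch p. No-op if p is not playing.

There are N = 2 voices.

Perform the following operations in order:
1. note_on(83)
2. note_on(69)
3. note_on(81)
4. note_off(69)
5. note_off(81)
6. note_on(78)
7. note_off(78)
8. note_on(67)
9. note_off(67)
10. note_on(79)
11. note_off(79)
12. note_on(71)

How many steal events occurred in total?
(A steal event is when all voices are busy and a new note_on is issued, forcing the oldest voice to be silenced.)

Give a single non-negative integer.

Answer: 1

Derivation:
Op 1: note_on(83): voice 0 is free -> assigned | voices=[83 -]
Op 2: note_on(69): voice 1 is free -> assigned | voices=[83 69]
Op 3: note_on(81): all voices busy, STEAL voice 0 (pitch 83, oldest) -> assign | voices=[81 69]
Op 4: note_off(69): free voice 1 | voices=[81 -]
Op 5: note_off(81): free voice 0 | voices=[- -]
Op 6: note_on(78): voice 0 is free -> assigned | voices=[78 -]
Op 7: note_off(78): free voice 0 | voices=[- -]
Op 8: note_on(67): voice 0 is free -> assigned | voices=[67 -]
Op 9: note_off(67): free voice 0 | voices=[- -]
Op 10: note_on(79): voice 0 is free -> assigned | voices=[79 -]
Op 11: note_off(79): free voice 0 | voices=[- -]
Op 12: note_on(71): voice 0 is free -> assigned | voices=[71 -]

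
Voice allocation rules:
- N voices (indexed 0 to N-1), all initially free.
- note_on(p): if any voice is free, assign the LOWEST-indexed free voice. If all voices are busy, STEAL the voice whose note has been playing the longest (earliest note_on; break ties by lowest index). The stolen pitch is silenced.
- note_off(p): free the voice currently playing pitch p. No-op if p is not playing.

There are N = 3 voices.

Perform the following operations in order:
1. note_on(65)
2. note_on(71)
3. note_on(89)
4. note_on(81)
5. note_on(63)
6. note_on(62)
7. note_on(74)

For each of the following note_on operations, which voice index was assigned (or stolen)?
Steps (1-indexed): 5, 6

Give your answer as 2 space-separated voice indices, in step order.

Op 1: note_on(65): voice 0 is free -> assigned | voices=[65 - -]
Op 2: note_on(71): voice 1 is free -> assigned | voices=[65 71 -]
Op 3: note_on(89): voice 2 is free -> assigned | voices=[65 71 89]
Op 4: note_on(81): all voices busy, STEAL voice 0 (pitch 65, oldest) -> assign | voices=[81 71 89]
Op 5: note_on(63): all voices busy, STEAL voice 1 (pitch 71, oldest) -> assign | voices=[81 63 89]
Op 6: note_on(62): all voices busy, STEAL voice 2 (pitch 89, oldest) -> assign | voices=[81 63 62]
Op 7: note_on(74): all voices busy, STEAL voice 0 (pitch 81, oldest) -> assign | voices=[74 63 62]

Answer: 1 2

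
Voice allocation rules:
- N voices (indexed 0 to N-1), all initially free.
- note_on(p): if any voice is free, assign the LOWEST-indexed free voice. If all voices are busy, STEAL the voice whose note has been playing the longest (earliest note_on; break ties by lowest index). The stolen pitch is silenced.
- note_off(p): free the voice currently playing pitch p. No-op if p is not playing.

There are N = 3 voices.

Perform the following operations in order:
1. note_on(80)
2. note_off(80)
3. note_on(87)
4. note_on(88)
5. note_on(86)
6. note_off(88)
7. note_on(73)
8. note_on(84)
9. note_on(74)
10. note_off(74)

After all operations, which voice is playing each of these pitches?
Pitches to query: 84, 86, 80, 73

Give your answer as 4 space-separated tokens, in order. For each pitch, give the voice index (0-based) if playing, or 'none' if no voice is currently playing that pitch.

Answer: 0 none none 1

Derivation:
Op 1: note_on(80): voice 0 is free -> assigned | voices=[80 - -]
Op 2: note_off(80): free voice 0 | voices=[- - -]
Op 3: note_on(87): voice 0 is free -> assigned | voices=[87 - -]
Op 4: note_on(88): voice 1 is free -> assigned | voices=[87 88 -]
Op 5: note_on(86): voice 2 is free -> assigned | voices=[87 88 86]
Op 6: note_off(88): free voice 1 | voices=[87 - 86]
Op 7: note_on(73): voice 1 is free -> assigned | voices=[87 73 86]
Op 8: note_on(84): all voices busy, STEAL voice 0 (pitch 87, oldest) -> assign | voices=[84 73 86]
Op 9: note_on(74): all voices busy, STEAL voice 2 (pitch 86, oldest) -> assign | voices=[84 73 74]
Op 10: note_off(74): free voice 2 | voices=[84 73 -]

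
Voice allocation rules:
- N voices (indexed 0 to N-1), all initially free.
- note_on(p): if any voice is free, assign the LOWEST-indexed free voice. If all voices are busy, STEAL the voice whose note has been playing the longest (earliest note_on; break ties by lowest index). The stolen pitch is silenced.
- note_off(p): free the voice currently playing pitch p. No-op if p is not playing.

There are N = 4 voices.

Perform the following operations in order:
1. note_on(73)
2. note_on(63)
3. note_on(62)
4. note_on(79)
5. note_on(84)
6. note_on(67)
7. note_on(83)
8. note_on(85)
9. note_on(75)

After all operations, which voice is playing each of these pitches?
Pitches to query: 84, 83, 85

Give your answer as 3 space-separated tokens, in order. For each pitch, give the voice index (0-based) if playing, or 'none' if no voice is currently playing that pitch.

Op 1: note_on(73): voice 0 is free -> assigned | voices=[73 - - -]
Op 2: note_on(63): voice 1 is free -> assigned | voices=[73 63 - -]
Op 3: note_on(62): voice 2 is free -> assigned | voices=[73 63 62 -]
Op 4: note_on(79): voice 3 is free -> assigned | voices=[73 63 62 79]
Op 5: note_on(84): all voices busy, STEAL voice 0 (pitch 73, oldest) -> assign | voices=[84 63 62 79]
Op 6: note_on(67): all voices busy, STEAL voice 1 (pitch 63, oldest) -> assign | voices=[84 67 62 79]
Op 7: note_on(83): all voices busy, STEAL voice 2 (pitch 62, oldest) -> assign | voices=[84 67 83 79]
Op 8: note_on(85): all voices busy, STEAL voice 3 (pitch 79, oldest) -> assign | voices=[84 67 83 85]
Op 9: note_on(75): all voices busy, STEAL voice 0 (pitch 84, oldest) -> assign | voices=[75 67 83 85]

Answer: none 2 3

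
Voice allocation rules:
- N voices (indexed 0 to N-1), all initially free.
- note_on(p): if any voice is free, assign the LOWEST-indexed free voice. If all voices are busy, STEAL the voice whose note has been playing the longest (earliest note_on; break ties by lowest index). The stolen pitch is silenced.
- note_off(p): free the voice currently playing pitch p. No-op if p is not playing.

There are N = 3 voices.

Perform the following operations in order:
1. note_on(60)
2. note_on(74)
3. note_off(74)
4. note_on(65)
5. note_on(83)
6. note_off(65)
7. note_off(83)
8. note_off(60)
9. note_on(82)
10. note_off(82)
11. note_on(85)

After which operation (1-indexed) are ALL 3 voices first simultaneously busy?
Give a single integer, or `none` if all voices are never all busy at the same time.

Op 1: note_on(60): voice 0 is free -> assigned | voices=[60 - -]
Op 2: note_on(74): voice 1 is free -> assigned | voices=[60 74 -]
Op 3: note_off(74): free voice 1 | voices=[60 - -]
Op 4: note_on(65): voice 1 is free -> assigned | voices=[60 65 -]
Op 5: note_on(83): voice 2 is free -> assigned | voices=[60 65 83]
Op 6: note_off(65): free voice 1 | voices=[60 - 83]
Op 7: note_off(83): free voice 2 | voices=[60 - -]
Op 8: note_off(60): free voice 0 | voices=[- - -]
Op 9: note_on(82): voice 0 is free -> assigned | voices=[82 - -]
Op 10: note_off(82): free voice 0 | voices=[- - -]
Op 11: note_on(85): voice 0 is free -> assigned | voices=[85 - -]

Answer: 5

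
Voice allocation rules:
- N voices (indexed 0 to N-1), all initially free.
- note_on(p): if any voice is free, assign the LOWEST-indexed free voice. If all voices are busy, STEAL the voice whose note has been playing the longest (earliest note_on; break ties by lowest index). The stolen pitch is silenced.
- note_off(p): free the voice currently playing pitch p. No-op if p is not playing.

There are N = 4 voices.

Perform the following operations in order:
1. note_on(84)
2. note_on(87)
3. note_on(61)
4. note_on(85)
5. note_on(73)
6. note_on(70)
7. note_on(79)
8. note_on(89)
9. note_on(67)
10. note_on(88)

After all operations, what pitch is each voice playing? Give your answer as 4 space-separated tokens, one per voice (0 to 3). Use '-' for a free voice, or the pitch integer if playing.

Answer: 67 88 79 89

Derivation:
Op 1: note_on(84): voice 0 is free -> assigned | voices=[84 - - -]
Op 2: note_on(87): voice 1 is free -> assigned | voices=[84 87 - -]
Op 3: note_on(61): voice 2 is free -> assigned | voices=[84 87 61 -]
Op 4: note_on(85): voice 3 is free -> assigned | voices=[84 87 61 85]
Op 5: note_on(73): all voices busy, STEAL voice 0 (pitch 84, oldest) -> assign | voices=[73 87 61 85]
Op 6: note_on(70): all voices busy, STEAL voice 1 (pitch 87, oldest) -> assign | voices=[73 70 61 85]
Op 7: note_on(79): all voices busy, STEAL voice 2 (pitch 61, oldest) -> assign | voices=[73 70 79 85]
Op 8: note_on(89): all voices busy, STEAL voice 3 (pitch 85, oldest) -> assign | voices=[73 70 79 89]
Op 9: note_on(67): all voices busy, STEAL voice 0 (pitch 73, oldest) -> assign | voices=[67 70 79 89]
Op 10: note_on(88): all voices busy, STEAL voice 1 (pitch 70, oldest) -> assign | voices=[67 88 79 89]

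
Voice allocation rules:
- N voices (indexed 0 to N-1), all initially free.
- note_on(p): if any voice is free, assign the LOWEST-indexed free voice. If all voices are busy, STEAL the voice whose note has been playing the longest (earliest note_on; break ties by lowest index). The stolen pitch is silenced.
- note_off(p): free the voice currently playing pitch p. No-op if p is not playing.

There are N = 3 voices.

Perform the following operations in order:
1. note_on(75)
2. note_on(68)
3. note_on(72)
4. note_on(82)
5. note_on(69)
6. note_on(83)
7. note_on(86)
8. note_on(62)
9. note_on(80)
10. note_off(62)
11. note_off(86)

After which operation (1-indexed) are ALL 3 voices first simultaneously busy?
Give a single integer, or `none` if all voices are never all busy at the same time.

Op 1: note_on(75): voice 0 is free -> assigned | voices=[75 - -]
Op 2: note_on(68): voice 1 is free -> assigned | voices=[75 68 -]
Op 3: note_on(72): voice 2 is free -> assigned | voices=[75 68 72]
Op 4: note_on(82): all voices busy, STEAL voice 0 (pitch 75, oldest) -> assign | voices=[82 68 72]
Op 5: note_on(69): all voices busy, STEAL voice 1 (pitch 68, oldest) -> assign | voices=[82 69 72]
Op 6: note_on(83): all voices busy, STEAL voice 2 (pitch 72, oldest) -> assign | voices=[82 69 83]
Op 7: note_on(86): all voices busy, STEAL voice 0 (pitch 82, oldest) -> assign | voices=[86 69 83]
Op 8: note_on(62): all voices busy, STEAL voice 1 (pitch 69, oldest) -> assign | voices=[86 62 83]
Op 9: note_on(80): all voices busy, STEAL voice 2 (pitch 83, oldest) -> assign | voices=[86 62 80]
Op 10: note_off(62): free voice 1 | voices=[86 - 80]
Op 11: note_off(86): free voice 0 | voices=[- - 80]

Answer: 3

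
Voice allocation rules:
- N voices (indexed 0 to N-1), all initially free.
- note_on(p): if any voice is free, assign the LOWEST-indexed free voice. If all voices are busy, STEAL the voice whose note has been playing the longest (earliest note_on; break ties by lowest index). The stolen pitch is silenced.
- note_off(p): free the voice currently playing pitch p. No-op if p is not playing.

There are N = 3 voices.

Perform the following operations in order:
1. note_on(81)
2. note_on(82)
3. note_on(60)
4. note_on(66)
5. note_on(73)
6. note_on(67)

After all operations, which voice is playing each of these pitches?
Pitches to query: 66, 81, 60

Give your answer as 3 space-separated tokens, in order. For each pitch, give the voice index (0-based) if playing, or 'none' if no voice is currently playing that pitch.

Op 1: note_on(81): voice 0 is free -> assigned | voices=[81 - -]
Op 2: note_on(82): voice 1 is free -> assigned | voices=[81 82 -]
Op 3: note_on(60): voice 2 is free -> assigned | voices=[81 82 60]
Op 4: note_on(66): all voices busy, STEAL voice 0 (pitch 81, oldest) -> assign | voices=[66 82 60]
Op 5: note_on(73): all voices busy, STEAL voice 1 (pitch 82, oldest) -> assign | voices=[66 73 60]
Op 6: note_on(67): all voices busy, STEAL voice 2 (pitch 60, oldest) -> assign | voices=[66 73 67]

Answer: 0 none none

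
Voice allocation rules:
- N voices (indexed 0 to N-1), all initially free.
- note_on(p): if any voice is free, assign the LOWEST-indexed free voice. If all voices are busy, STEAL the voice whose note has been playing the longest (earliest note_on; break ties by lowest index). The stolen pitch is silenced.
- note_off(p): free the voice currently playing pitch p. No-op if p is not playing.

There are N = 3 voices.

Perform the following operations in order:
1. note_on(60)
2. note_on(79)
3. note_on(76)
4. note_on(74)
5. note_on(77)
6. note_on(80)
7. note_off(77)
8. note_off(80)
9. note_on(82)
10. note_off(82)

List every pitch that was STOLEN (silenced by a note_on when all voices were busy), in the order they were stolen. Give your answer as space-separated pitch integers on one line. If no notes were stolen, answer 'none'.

Answer: 60 79 76

Derivation:
Op 1: note_on(60): voice 0 is free -> assigned | voices=[60 - -]
Op 2: note_on(79): voice 1 is free -> assigned | voices=[60 79 -]
Op 3: note_on(76): voice 2 is free -> assigned | voices=[60 79 76]
Op 4: note_on(74): all voices busy, STEAL voice 0 (pitch 60, oldest) -> assign | voices=[74 79 76]
Op 5: note_on(77): all voices busy, STEAL voice 1 (pitch 79, oldest) -> assign | voices=[74 77 76]
Op 6: note_on(80): all voices busy, STEAL voice 2 (pitch 76, oldest) -> assign | voices=[74 77 80]
Op 7: note_off(77): free voice 1 | voices=[74 - 80]
Op 8: note_off(80): free voice 2 | voices=[74 - -]
Op 9: note_on(82): voice 1 is free -> assigned | voices=[74 82 -]
Op 10: note_off(82): free voice 1 | voices=[74 - -]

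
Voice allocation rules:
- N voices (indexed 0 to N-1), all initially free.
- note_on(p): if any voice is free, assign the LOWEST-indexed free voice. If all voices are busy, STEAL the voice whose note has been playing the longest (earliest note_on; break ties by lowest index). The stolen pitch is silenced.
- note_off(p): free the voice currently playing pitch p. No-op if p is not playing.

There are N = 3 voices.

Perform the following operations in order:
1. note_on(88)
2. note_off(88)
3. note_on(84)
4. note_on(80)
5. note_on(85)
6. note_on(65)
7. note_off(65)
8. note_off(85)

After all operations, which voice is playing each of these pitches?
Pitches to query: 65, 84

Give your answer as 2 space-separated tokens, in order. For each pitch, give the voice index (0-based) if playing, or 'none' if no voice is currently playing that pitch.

Answer: none none

Derivation:
Op 1: note_on(88): voice 0 is free -> assigned | voices=[88 - -]
Op 2: note_off(88): free voice 0 | voices=[- - -]
Op 3: note_on(84): voice 0 is free -> assigned | voices=[84 - -]
Op 4: note_on(80): voice 1 is free -> assigned | voices=[84 80 -]
Op 5: note_on(85): voice 2 is free -> assigned | voices=[84 80 85]
Op 6: note_on(65): all voices busy, STEAL voice 0 (pitch 84, oldest) -> assign | voices=[65 80 85]
Op 7: note_off(65): free voice 0 | voices=[- 80 85]
Op 8: note_off(85): free voice 2 | voices=[- 80 -]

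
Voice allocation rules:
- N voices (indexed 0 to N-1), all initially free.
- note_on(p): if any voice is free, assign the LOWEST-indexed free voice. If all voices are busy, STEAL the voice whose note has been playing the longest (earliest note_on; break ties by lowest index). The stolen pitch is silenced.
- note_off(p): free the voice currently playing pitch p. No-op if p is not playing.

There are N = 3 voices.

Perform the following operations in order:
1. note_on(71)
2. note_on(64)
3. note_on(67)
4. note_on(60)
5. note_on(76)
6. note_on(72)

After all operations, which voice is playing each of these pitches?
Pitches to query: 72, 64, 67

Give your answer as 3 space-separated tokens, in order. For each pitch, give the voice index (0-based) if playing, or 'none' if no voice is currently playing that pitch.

Op 1: note_on(71): voice 0 is free -> assigned | voices=[71 - -]
Op 2: note_on(64): voice 1 is free -> assigned | voices=[71 64 -]
Op 3: note_on(67): voice 2 is free -> assigned | voices=[71 64 67]
Op 4: note_on(60): all voices busy, STEAL voice 0 (pitch 71, oldest) -> assign | voices=[60 64 67]
Op 5: note_on(76): all voices busy, STEAL voice 1 (pitch 64, oldest) -> assign | voices=[60 76 67]
Op 6: note_on(72): all voices busy, STEAL voice 2 (pitch 67, oldest) -> assign | voices=[60 76 72]

Answer: 2 none none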